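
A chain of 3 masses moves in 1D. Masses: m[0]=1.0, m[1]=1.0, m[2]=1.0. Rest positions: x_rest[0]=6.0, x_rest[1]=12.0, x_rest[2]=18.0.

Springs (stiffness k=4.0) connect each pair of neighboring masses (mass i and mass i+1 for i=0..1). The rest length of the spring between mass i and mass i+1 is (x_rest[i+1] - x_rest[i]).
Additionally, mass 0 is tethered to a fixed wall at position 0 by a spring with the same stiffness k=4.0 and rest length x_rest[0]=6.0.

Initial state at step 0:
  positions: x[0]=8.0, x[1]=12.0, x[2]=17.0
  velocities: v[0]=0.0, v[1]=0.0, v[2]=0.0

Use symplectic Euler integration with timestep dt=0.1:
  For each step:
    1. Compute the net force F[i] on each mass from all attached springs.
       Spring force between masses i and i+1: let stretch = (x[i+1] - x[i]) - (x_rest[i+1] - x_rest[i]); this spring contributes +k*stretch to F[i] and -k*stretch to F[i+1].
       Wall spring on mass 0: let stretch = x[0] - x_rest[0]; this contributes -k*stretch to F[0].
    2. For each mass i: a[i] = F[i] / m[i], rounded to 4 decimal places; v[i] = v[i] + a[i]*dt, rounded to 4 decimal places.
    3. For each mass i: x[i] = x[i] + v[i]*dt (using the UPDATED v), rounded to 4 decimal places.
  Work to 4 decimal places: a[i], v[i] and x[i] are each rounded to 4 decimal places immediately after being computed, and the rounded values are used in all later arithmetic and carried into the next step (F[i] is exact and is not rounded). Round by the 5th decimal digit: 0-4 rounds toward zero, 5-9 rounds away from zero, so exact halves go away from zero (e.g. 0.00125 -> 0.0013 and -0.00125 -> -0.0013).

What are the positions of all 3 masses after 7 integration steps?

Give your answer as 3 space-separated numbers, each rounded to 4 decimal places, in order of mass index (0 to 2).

Step 0: x=[8.0000 12.0000 17.0000] v=[0.0000 0.0000 0.0000]
Step 1: x=[7.8400 12.0400 17.0400] v=[-1.6000 0.4000 0.4000]
Step 2: x=[7.5344 12.1120 17.1200] v=[-3.0560 0.7200 0.8000]
Step 3: x=[7.1105 12.2012 17.2397] v=[-4.2387 0.8922 1.1968]
Step 4: x=[6.6058 12.2883 17.3978] v=[-5.0466 0.8713 1.5814]
Step 5: x=[6.0642 12.3525 17.5916] v=[-5.4159 0.6421 1.9376]
Step 6: x=[5.5316 12.3747 17.8158] v=[-5.3263 0.2224 2.2420]
Step 7: x=[5.0514 12.3409 18.0624] v=[-4.8017 -0.3384 2.4656]

Answer: 5.0514 12.3409 18.0624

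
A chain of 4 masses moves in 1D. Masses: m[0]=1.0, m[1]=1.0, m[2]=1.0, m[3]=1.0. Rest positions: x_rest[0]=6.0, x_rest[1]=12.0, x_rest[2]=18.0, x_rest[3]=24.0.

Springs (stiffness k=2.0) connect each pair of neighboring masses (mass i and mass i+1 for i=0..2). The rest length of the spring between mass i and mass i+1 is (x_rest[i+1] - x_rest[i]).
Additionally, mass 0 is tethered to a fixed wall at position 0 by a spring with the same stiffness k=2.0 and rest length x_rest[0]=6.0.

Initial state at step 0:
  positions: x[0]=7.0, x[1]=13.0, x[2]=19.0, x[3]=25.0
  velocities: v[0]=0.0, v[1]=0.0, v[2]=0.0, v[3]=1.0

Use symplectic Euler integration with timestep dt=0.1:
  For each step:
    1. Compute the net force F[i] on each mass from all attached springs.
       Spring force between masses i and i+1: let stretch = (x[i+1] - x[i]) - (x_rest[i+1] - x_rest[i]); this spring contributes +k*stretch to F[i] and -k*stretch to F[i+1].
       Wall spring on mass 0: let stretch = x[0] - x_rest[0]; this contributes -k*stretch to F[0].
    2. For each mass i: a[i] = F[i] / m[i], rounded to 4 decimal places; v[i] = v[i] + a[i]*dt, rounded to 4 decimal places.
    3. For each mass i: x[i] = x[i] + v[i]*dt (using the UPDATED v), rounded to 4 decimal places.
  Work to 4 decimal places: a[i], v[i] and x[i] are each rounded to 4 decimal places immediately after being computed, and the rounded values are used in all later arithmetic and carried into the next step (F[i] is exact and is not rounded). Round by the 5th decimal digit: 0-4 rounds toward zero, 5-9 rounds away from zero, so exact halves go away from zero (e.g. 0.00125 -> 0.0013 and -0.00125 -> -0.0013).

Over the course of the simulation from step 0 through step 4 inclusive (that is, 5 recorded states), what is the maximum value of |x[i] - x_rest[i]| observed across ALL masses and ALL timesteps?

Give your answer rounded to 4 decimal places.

Answer: 1.3805

Derivation:
Step 0: x=[7.0000 13.0000 19.0000 25.0000] v=[0.0000 0.0000 0.0000 1.0000]
Step 1: x=[6.9800 13.0000 19.0000 25.1000] v=[-0.2000 0.0000 0.0000 1.0000]
Step 2: x=[6.9408 12.9996 19.0020 25.1980] v=[-0.3920 -0.0040 0.0200 0.9800]
Step 3: x=[6.8840 12.9981 19.0079 25.2921] v=[-0.5684 -0.0153 0.0587 0.9408]
Step 4: x=[6.8118 12.9945 19.0193 25.3805] v=[-0.7224 -0.0362 0.1136 0.8840]
Max displacement = 1.3805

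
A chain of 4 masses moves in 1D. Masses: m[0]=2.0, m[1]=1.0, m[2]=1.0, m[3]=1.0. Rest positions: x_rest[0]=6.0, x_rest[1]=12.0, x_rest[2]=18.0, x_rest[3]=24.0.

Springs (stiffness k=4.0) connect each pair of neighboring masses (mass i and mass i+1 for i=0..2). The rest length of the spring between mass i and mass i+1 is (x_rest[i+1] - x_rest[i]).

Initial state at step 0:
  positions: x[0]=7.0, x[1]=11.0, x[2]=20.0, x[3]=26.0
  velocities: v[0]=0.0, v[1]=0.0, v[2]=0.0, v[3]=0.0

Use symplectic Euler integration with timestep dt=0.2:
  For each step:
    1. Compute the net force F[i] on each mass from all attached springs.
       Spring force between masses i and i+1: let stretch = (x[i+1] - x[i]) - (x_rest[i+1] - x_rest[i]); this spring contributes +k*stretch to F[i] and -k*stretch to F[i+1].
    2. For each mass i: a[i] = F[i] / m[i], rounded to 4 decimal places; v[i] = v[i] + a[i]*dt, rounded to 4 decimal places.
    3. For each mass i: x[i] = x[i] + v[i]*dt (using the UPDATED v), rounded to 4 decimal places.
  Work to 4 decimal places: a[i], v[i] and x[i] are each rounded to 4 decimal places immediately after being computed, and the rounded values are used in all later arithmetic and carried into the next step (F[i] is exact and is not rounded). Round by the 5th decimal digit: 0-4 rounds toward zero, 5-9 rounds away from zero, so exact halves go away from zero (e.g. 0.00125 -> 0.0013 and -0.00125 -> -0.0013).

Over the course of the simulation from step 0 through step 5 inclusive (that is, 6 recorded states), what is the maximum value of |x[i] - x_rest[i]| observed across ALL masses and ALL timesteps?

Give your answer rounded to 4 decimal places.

Answer: 2.7420

Derivation:
Step 0: x=[7.0000 11.0000 20.0000 26.0000] v=[0.0000 0.0000 0.0000 0.0000]
Step 1: x=[6.8400 11.8000 19.5200 26.0000] v=[-0.8000 4.0000 -2.4000 0.0000]
Step 2: x=[6.5968 13.0416 18.8416 25.9232] v=[-1.2160 6.2080 -3.3920 -0.3840]
Step 3: x=[6.3892 14.1800 18.3683 25.6733] v=[-1.0381 5.6922 -2.3667 -1.2493]
Step 4: x=[6.3248 14.7420 18.3936 25.2146] v=[-0.3218 2.8102 0.1267 -2.2933]
Step 5: x=[6.4538 14.5415 18.9260 24.6246] v=[0.6451 -1.0023 2.6622 -2.9501]
Max displacement = 2.7420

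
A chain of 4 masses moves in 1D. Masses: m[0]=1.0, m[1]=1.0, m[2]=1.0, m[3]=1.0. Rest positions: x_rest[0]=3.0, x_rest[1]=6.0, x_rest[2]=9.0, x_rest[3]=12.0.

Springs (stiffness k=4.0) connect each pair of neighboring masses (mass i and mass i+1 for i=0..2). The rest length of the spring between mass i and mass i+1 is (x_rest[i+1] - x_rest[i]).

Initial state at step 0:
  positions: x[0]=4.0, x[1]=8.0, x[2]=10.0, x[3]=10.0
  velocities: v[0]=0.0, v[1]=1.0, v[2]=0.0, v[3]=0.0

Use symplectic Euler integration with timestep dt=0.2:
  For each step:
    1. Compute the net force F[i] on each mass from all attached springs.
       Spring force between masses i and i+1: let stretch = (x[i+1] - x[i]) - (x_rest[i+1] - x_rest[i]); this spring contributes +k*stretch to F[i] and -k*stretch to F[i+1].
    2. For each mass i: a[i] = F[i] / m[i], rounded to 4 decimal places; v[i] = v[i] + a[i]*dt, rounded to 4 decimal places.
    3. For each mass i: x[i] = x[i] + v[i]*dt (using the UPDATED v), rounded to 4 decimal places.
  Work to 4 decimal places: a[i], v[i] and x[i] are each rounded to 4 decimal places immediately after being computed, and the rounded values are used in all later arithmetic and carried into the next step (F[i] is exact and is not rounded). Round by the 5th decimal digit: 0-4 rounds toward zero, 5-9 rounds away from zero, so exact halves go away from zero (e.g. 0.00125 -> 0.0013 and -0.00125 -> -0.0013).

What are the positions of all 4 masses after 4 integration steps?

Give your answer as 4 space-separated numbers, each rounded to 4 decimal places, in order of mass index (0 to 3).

Step 0: x=[4.0000 8.0000 10.0000 10.0000] v=[0.0000 1.0000 0.0000 0.0000]
Step 1: x=[4.1600 7.8800 9.6800 10.4800] v=[0.8000 -0.6000 -1.6000 2.4000]
Step 2: x=[4.4352 7.4528 9.2000 11.3120] v=[1.3760 -2.1360 -2.4000 4.1600]
Step 3: x=[4.7132 6.8223 8.7784 12.2861] v=[1.3901 -3.1523 -2.1082 4.8704]
Step 4: x=[4.8487 6.1674 8.6050 13.1789] v=[0.6774 -3.2747 -0.8669 4.4642]

Answer: 4.8487 6.1674 8.6050 13.1789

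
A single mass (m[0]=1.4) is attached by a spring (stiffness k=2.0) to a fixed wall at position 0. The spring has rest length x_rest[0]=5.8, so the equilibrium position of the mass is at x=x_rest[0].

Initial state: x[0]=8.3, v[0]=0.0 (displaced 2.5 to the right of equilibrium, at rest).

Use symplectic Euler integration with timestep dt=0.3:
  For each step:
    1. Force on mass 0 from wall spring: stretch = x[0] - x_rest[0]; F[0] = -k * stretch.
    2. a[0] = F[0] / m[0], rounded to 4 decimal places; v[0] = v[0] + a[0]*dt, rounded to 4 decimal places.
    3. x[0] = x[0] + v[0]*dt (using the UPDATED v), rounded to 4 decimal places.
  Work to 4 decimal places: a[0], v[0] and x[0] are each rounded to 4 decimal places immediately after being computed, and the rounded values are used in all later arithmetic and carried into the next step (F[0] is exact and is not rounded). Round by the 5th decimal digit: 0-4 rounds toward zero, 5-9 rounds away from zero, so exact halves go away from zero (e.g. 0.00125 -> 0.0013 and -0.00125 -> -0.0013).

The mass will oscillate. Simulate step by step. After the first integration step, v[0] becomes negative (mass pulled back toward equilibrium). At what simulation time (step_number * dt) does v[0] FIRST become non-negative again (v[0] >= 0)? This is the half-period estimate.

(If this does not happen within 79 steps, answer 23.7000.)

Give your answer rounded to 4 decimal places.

Step 0: x=[8.3000] v=[0.0000]
Step 1: x=[7.9786] v=[-1.0714]
Step 2: x=[7.3771] v=[-2.0051]
Step 3: x=[6.5728] v=[-2.6810]
Step 4: x=[5.6691] v=[-3.0122]
Step 5: x=[4.7823] v=[-2.9561]
Step 6: x=[4.0263] v=[-2.5199]
Step 7: x=[3.4984] v=[-1.7597]
Step 8: x=[3.2664] v=[-0.7733]
Step 9: x=[3.3602] v=[0.3125]
First v>=0 after going negative at step 9, time=2.7000

Answer: 2.7000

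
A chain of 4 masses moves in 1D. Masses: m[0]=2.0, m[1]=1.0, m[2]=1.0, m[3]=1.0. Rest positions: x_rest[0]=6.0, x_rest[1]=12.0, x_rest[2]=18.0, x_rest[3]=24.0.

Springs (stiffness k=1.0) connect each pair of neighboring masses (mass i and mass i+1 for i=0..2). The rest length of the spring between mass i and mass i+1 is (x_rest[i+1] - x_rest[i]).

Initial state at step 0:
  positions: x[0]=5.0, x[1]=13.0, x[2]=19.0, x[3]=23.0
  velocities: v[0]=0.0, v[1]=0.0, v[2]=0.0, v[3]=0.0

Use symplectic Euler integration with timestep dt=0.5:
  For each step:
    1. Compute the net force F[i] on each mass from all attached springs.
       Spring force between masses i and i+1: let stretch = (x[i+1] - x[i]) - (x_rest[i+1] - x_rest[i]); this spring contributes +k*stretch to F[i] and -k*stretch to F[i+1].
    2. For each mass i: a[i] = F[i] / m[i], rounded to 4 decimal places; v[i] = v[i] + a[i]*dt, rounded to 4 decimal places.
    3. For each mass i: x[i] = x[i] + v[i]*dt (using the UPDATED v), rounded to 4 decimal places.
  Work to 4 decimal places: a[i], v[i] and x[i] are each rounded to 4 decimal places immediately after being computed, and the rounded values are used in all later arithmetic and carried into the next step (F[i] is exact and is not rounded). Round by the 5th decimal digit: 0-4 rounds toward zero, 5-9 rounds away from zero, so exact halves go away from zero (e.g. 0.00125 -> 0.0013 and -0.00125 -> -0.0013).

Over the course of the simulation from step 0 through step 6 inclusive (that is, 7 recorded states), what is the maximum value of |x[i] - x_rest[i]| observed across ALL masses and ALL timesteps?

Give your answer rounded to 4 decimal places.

Step 0: x=[5.0000 13.0000 19.0000 23.0000] v=[0.0000 0.0000 0.0000 0.0000]
Step 1: x=[5.2500 12.5000 18.5000 23.5000] v=[0.5000 -1.0000 -1.0000 1.0000]
Step 2: x=[5.6563 11.6875 17.7500 24.2500] v=[0.8125 -1.6250 -1.5000 1.5000]
Step 3: x=[6.0665 10.8828 17.1094 24.8750] v=[0.8203 -1.6094 -1.2813 1.2500]
Step 4: x=[6.3287 10.4307 16.8535 25.0586] v=[0.5244 -0.9043 -0.5118 0.3672]
Step 5: x=[6.3537 10.5588 17.0432 24.6909] v=[0.0499 0.2561 0.3794 -0.7354]
Step 6: x=[6.1543 11.2567 17.5238 23.9113] v=[-0.3989 1.3958 0.9611 -1.5593]
Max displacement = 1.5693

Answer: 1.5693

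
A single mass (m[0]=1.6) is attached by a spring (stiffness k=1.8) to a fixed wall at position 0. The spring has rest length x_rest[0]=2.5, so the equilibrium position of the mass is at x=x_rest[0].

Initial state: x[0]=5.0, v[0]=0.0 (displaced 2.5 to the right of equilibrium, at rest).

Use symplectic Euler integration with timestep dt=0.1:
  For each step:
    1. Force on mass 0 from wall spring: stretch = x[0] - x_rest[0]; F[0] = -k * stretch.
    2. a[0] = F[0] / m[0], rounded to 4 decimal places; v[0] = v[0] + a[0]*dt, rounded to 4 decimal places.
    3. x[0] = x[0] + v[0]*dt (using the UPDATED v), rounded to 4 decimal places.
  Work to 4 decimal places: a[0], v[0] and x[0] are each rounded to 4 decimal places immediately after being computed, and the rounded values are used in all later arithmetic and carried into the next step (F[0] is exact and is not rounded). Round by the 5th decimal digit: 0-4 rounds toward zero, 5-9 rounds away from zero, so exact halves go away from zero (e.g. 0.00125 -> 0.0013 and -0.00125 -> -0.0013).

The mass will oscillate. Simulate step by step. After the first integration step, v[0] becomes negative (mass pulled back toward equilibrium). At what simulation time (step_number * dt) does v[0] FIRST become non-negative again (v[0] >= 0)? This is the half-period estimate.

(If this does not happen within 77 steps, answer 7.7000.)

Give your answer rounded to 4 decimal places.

Answer: 3.0000

Derivation:
Step 0: x=[5.0000] v=[0.0000]
Step 1: x=[4.9719] v=[-0.2813]
Step 2: x=[4.9160] v=[-0.5594]
Step 3: x=[4.8329] v=[-0.8312]
Step 4: x=[4.7235] v=[-1.0937]
Step 5: x=[4.5891] v=[-1.3438]
Step 6: x=[4.4312] v=[-1.5788]
Step 7: x=[4.2516] v=[-1.7961]
Step 8: x=[4.0523] v=[-1.9932]
Step 9: x=[3.8355] v=[-2.1678]
Step 10: x=[3.6037] v=[-2.3180]
Step 11: x=[3.3595] v=[-2.4422]
Step 12: x=[3.1056] v=[-2.5389]
Step 13: x=[2.8449] v=[-2.6070]
Step 14: x=[2.5803] v=[-2.6458]
Step 15: x=[2.3148] v=[-2.6548]
Step 16: x=[2.0514] v=[-2.6340]
Step 17: x=[1.7931] v=[-2.5835]
Step 18: x=[1.5427] v=[-2.5040]
Step 19: x=[1.3031] v=[-2.3963]
Step 20: x=[1.0769] v=[-2.2617]
Step 21: x=[0.8667] v=[-2.1016]
Step 22: x=[0.6749] v=[-1.9179]
Step 23: x=[0.5036] v=[-1.7126]
Step 24: x=[0.3548] v=[-1.4880]
Step 25: x=[0.2301] v=[-1.2467]
Step 26: x=[0.1310] v=[-0.9913]
Step 27: x=[0.0585] v=[-0.7248]
Step 28: x=[0.0135] v=[-0.4501]
Step 29: x=[-0.0035] v=[-0.1704]
Step 30: x=[0.0076] v=[0.1112]
First v>=0 after going negative at step 30, time=3.0000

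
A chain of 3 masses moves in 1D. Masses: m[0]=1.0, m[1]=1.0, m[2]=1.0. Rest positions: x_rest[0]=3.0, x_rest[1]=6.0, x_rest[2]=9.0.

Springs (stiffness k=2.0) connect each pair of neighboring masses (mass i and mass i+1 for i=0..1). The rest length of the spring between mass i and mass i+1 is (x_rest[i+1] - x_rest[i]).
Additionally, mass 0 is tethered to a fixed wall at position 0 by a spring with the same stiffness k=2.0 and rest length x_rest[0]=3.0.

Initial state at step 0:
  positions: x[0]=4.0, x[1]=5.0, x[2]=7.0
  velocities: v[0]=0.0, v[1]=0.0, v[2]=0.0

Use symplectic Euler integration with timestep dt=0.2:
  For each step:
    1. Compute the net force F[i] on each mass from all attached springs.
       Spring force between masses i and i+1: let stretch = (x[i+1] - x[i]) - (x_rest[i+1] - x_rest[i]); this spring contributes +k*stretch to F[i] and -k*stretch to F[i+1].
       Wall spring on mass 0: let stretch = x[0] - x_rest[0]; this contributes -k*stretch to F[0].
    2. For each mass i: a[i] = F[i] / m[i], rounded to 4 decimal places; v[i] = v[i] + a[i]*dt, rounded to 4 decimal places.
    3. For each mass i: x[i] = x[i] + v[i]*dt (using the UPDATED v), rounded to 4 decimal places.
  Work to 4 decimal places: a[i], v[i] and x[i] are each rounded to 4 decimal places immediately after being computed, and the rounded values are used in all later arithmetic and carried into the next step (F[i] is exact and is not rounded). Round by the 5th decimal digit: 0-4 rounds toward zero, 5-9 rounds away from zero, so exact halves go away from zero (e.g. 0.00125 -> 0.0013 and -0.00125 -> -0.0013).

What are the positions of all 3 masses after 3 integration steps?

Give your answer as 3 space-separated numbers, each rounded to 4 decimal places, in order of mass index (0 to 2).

Step 0: x=[4.0000 5.0000 7.0000] v=[0.0000 0.0000 0.0000]
Step 1: x=[3.7600 5.0800 7.0800] v=[-1.2000 0.4000 0.4000]
Step 2: x=[3.3248 5.2144 7.2400] v=[-2.1760 0.6720 0.8000]
Step 3: x=[2.7748 5.3597 7.4780] v=[-2.7501 0.7264 1.1898]

Answer: 2.7748 5.3597 7.4780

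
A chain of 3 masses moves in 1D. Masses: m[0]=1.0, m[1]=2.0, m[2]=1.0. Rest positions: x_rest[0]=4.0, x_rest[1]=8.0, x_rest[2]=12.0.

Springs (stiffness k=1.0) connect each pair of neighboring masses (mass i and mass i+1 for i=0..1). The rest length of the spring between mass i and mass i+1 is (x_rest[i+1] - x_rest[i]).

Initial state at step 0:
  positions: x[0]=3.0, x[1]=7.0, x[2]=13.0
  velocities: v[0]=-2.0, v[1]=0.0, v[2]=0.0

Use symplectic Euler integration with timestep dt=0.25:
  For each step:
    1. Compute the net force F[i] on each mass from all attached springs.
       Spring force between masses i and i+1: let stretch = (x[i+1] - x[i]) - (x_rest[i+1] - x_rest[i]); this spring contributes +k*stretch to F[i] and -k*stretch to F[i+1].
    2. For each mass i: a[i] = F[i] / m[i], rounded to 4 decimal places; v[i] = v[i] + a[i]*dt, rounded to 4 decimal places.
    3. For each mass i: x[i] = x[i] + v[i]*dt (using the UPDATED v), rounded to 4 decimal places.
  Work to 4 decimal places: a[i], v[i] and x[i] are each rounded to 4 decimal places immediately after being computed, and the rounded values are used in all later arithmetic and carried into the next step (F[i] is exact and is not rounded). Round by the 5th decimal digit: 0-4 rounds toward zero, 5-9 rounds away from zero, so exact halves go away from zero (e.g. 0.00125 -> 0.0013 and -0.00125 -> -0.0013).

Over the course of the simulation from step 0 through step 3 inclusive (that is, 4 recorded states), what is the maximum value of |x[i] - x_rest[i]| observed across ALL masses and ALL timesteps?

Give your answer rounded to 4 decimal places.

Step 0: x=[3.0000 7.0000 13.0000] v=[-2.0000 0.0000 0.0000]
Step 1: x=[2.5000 7.0625 12.8750] v=[-2.0000 0.2500 -0.5000]
Step 2: x=[2.0352 7.1641 12.6367] v=[-1.8594 0.4063 -0.9531]
Step 3: x=[1.6409 7.2764 12.3064] v=[-1.5772 0.4493 -1.3213]
Max displacement = 2.3591

Answer: 2.3591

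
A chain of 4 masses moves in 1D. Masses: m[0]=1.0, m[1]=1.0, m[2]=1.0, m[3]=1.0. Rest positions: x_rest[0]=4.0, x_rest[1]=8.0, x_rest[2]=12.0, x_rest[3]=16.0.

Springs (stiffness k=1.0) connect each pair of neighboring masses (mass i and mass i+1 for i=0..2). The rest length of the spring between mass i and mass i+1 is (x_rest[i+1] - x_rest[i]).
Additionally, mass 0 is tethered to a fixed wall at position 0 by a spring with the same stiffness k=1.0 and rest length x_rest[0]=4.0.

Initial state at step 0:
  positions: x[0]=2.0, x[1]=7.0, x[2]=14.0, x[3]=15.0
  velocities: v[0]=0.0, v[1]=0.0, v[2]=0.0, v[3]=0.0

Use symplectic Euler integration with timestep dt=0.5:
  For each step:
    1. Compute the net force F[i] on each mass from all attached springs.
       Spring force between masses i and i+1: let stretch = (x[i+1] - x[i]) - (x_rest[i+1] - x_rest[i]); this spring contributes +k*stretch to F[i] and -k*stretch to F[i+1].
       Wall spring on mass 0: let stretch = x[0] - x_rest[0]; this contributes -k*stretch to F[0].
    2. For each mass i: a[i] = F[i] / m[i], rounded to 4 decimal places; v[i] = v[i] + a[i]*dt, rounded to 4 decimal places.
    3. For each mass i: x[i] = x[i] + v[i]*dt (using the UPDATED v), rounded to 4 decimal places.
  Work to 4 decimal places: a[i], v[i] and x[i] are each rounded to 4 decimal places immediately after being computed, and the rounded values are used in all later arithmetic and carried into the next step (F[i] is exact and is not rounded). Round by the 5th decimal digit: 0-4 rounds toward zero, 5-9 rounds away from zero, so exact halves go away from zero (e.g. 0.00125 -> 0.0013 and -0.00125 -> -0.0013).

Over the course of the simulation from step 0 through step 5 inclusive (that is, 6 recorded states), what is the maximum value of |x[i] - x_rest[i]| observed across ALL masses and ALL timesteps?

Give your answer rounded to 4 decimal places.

Answer: 2.4687

Derivation:
Step 0: x=[2.0000 7.0000 14.0000 15.0000] v=[0.0000 0.0000 0.0000 0.0000]
Step 1: x=[2.7500 7.5000 12.5000 15.7500] v=[1.5000 1.0000 -3.0000 1.5000]
Step 2: x=[4.0000 8.0625 10.5625 16.6875] v=[2.5000 1.1250 -3.8750 1.8750]
Step 3: x=[5.2657 8.2344 9.5313 17.0938] v=[2.5313 0.3438 -2.0625 0.8125]
Step 4: x=[5.9571 7.9884 10.0665 16.6094] v=[1.3828 -0.4921 1.0703 -0.9688]
Step 5: x=[5.6671 7.7541 11.7179 15.4893] v=[-0.5801 -0.4687 3.3027 -2.2403]
Max displacement = 2.4687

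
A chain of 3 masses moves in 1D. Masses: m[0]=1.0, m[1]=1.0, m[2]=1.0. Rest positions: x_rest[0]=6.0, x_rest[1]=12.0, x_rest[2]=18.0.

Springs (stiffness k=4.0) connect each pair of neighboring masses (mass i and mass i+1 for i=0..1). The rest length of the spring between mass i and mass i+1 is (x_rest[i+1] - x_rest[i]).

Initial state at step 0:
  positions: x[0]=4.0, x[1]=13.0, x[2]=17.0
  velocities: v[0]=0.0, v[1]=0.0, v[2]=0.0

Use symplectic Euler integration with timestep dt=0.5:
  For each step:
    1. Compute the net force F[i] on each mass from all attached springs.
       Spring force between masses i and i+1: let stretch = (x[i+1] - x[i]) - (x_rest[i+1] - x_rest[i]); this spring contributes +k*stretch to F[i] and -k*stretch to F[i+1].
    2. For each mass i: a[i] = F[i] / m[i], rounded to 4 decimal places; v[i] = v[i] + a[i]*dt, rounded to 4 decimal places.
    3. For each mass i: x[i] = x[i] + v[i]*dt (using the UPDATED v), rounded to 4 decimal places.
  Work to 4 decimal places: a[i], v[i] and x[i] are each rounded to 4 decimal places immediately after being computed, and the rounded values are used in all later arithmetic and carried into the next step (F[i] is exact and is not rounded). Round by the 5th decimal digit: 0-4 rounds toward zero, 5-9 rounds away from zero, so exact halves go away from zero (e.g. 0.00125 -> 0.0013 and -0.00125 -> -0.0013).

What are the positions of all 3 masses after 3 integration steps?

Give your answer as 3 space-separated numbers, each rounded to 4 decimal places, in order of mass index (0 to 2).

Step 0: x=[4.0000 13.0000 17.0000] v=[0.0000 0.0000 0.0000]
Step 1: x=[7.0000 8.0000 19.0000] v=[6.0000 -10.0000 4.0000]
Step 2: x=[5.0000 13.0000 16.0000] v=[-4.0000 10.0000 -6.0000]
Step 3: x=[5.0000 13.0000 16.0000] v=[0.0000 0.0000 0.0000]

Answer: 5.0000 13.0000 16.0000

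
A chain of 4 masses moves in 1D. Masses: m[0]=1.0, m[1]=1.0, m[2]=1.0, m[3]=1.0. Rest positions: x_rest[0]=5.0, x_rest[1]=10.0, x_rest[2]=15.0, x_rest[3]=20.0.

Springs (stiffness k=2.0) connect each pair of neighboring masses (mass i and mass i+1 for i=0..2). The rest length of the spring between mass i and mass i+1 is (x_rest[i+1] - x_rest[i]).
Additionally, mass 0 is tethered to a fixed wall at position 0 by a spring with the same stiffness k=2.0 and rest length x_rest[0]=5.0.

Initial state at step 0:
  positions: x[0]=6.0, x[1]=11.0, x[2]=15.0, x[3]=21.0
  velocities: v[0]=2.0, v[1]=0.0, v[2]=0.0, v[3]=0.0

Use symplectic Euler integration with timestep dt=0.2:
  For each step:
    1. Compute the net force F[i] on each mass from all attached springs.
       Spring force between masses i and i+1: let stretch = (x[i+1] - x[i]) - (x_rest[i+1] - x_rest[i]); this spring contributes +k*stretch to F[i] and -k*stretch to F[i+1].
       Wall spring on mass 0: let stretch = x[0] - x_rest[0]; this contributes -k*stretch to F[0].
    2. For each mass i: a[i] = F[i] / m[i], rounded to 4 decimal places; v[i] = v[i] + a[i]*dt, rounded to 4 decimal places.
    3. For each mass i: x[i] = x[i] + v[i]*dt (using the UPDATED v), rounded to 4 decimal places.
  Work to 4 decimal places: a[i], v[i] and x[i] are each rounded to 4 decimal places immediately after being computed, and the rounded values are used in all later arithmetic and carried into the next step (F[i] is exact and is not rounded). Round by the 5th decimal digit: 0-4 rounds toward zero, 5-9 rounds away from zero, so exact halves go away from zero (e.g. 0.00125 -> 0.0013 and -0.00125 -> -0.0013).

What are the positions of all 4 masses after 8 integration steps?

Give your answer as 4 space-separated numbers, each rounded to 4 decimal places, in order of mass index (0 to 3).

Step 0: x=[6.0000 11.0000 15.0000 21.0000] v=[2.0000 0.0000 0.0000 0.0000]
Step 1: x=[6.3200 10.9200 15.1600 20.9200] v=[1.6000 -0.4000 0.8000 -0.4000]
Step 2: x=[6.5024 10.8112 15.4416 20.7792] v=[0.9120 -0.5440 1.4080 -0.7040]
Step 3: x=[6.5093 10.7281 15.7798 20.6114] v=[0.0346 -0.4154 1.6909 -0.8390]
Step 4: x=[6.3330 10.7117 16.1004 20.4571] v=[-0.8816 -0.0822 1.6029 -0.7716]
Step 5: x=[6.0003 10.7761 16.3384 20.3542] v=[-1.6633 0.3218 1.1901 -0.5143]
Step 6: x=[5.5697 10.9034 16.4527 20.3301] v=[-2.1531 0.6364 0.5715 -0.1206]
Step 7: x=[5.1202 11.0479 16.4332 20.3958] v=[-2.2475 0.7226 -0.0973 0.3284]
Step 8: x=[4.7353 11.1490 16.2999 20.5445] v=[-1.9245 0.5056 -0.6664 0.7434]

Answer: 4.7353 11.1490 16.2999 20.5445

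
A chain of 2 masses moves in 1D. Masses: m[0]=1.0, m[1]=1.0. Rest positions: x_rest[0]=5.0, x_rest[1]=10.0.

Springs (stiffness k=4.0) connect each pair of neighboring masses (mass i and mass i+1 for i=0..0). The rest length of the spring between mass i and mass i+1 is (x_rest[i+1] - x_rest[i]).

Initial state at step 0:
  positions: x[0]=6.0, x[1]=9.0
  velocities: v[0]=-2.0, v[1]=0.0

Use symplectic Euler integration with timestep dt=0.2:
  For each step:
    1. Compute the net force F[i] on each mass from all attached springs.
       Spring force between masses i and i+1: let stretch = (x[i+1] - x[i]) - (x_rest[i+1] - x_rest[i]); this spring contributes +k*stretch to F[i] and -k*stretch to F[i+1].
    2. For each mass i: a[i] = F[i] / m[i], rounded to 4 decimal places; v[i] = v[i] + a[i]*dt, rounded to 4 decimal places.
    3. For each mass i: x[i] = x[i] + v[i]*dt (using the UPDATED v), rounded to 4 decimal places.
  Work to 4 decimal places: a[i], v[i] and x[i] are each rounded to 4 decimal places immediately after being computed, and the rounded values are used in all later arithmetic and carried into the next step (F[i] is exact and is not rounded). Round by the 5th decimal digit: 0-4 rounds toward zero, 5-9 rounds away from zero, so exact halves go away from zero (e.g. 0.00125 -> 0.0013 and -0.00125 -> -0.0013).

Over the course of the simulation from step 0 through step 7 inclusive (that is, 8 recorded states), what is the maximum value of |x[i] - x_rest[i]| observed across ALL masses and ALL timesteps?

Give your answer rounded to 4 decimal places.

Step 0: x=[6.0000 9.0000] v=[-2.0000 0.0000]
Step 1: x=[5.2800 9.3200] v=[-3.6000 1.6000]
Step 2: x=[4.4064 9.7936] v=[-4.3680 2.3680]
Step 3: x=[3.5948 10.2052] v=[-4.0582 2.0582]
Step 4: x=[3.0408 10.3592] v=[-2.7699 0.7699]
Step 5: x=[2.8578 10.1422] v=[-0.9152 -1.0848]
Step 6: x=[3.0403 9.5597] v=[0.9123 -2.9123]
Step 7: x=[3.4659 8.7341] v=[2.1278 -4.1278]
Max displacement = 2.1422

Answer: 2.1422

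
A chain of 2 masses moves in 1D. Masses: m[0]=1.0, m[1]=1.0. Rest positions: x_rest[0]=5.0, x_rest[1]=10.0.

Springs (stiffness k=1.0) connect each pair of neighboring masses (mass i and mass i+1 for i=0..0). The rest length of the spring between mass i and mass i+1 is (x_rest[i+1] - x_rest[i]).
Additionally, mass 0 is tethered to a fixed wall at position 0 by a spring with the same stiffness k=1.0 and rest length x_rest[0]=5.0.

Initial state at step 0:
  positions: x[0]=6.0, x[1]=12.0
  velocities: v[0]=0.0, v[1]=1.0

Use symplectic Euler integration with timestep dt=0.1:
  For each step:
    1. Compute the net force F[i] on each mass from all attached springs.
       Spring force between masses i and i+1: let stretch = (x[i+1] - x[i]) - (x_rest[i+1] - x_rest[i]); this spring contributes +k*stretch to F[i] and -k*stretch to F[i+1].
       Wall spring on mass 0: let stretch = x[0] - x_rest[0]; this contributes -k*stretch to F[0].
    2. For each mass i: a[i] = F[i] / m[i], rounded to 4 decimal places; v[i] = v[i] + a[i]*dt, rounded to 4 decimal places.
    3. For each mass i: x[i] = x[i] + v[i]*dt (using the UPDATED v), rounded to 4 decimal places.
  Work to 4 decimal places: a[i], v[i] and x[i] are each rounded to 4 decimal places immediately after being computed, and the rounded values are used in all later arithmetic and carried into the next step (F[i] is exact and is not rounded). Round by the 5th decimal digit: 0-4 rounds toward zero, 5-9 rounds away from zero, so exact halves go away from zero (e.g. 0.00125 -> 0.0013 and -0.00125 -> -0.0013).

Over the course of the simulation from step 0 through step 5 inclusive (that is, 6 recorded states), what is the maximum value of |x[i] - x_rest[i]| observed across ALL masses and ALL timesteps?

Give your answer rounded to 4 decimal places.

Step 0: x=[6.0000 12.0000] v=[0.0000 1.0000]
Step 1: x=[6.0000 12.0900] v=[0.0000 0.9000]
Step 2: x=[6.0009 12.1691] v=[0.0090 0.7910]
Step 3: x=[6.0035 12.2365] v=[0.0257 0.6742]
Step 4: x=[6.0084 12.2916] v=[0.0487 0.5509]
Step 5: x=[6.0160 12.3339] v=[0.0762 0.4226]
Max displacement = 2.3339

Answer: 2.3339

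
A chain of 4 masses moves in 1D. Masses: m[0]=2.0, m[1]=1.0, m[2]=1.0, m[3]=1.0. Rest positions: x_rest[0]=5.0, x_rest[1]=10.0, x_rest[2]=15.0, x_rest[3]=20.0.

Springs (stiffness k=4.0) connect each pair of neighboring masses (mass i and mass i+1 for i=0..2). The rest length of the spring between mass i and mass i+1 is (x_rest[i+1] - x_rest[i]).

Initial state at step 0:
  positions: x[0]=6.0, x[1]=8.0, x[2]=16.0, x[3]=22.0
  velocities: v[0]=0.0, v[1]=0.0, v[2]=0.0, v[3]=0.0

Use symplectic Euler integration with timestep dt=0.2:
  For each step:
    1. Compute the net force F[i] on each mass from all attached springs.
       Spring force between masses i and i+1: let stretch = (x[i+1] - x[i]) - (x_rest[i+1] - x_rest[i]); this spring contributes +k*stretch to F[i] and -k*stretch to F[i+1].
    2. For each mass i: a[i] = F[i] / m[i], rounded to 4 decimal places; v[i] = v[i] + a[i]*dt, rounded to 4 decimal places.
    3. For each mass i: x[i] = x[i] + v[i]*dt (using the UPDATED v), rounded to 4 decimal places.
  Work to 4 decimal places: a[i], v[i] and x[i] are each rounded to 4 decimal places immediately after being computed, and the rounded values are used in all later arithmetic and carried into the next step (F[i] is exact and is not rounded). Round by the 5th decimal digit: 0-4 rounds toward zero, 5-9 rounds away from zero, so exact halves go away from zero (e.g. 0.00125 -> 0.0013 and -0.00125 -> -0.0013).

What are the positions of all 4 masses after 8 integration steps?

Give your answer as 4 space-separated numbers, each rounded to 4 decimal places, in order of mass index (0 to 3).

Answer: 5.9346 9.8422 16.7420 19.5464

Derivation:
Step 0: x=[6.0000 8.0000 16.0000 22.0000] v=[0.0000 0.0000 0.0000 0.0000]
Step 1: x=[5.7600 8.9600 15.6800 21.8400] v=[-1.2000 4.8000 -1.6000 -0.8000]
Step 2: x=[5.3760 10.4832 15.2704 21.4944] v=[-1.9200 7.6160 -2.0480 -1.7280]
Step 3: x=[5.0006 11.9552 15.0907 20.9530] v=[-1.8771 7.3600 -0.8986 -2.7072]
Step 4: x=[4.7815 12.8161 15.3473 20.2736] v=[-1.0953 4.3047 1.2828 -3.3970]
Step 5: x=[4.8052 12.7965 15.9871 19.6060] v=[0.1185 -0.0980 3.1989 -3.3380]
Step 6: x=[5.0682 12.0088 16.6954 19.1594] v=[1.3150 -3.9386 3.5415 -2.2331]
Step 7: x=[5.4864 10.8604 17.0481 19.1185] v=[2.0912 -5.7418 1.7634 -0.2043]
Step 8: x=[5.9346 9.8422 16.7420 19.5464] v=[2.2408 -5.0908 -1.5304 2.1394]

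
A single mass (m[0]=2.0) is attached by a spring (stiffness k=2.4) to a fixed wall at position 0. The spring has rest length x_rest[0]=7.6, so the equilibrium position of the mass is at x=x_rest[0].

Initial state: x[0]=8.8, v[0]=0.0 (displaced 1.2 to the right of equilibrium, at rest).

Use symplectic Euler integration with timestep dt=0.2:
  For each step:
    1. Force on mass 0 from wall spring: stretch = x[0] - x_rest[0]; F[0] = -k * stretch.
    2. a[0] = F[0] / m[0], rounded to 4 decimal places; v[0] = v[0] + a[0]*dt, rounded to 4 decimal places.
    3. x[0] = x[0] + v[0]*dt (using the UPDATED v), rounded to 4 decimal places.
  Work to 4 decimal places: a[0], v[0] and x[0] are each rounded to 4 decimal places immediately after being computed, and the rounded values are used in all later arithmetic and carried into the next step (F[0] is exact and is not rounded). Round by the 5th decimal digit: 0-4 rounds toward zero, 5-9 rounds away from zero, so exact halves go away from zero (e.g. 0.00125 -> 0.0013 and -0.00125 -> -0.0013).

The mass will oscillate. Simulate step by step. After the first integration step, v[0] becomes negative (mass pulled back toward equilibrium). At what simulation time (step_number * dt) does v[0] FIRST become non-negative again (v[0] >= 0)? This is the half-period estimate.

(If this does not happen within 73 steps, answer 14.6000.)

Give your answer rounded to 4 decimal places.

Step 0: x=[8.8000] v=[0.0000]
Step 1: x=[8.7424] v=[-0.2880]
Step 2: x=[8.6300] v=[-0.5622]
Step 3: x=[8.4681] v=[-0.8094]
Step 4: x=[8.2646] v=[-1.0177]
Step 5: x=[8.0292] v=[-1.1772]
Step 6: x=[7.7732] v=[-1.2802]
Step 7: x=[7.5088] v=[-1.3218]
Step 8: x=[7.2488] v=[-1.2999]
Step 9: x=[7.0057] v=[-1.2156]
Step 10: x=[6.7911] v=[-1.0730]
Step 11: x=[6.6153] v=[-0.8789]
Step 12: x=[6.4868] v=[-0.6426]
Step 13: x=[6.4117] v=[-0.3754]
Step 14: x=[6.3937] v=[-0.0902]
Step 15: x=[6.4336] v=[0.1993]
First v>=0 after going negative at step 15, time=3.0000

Answer: 3.0000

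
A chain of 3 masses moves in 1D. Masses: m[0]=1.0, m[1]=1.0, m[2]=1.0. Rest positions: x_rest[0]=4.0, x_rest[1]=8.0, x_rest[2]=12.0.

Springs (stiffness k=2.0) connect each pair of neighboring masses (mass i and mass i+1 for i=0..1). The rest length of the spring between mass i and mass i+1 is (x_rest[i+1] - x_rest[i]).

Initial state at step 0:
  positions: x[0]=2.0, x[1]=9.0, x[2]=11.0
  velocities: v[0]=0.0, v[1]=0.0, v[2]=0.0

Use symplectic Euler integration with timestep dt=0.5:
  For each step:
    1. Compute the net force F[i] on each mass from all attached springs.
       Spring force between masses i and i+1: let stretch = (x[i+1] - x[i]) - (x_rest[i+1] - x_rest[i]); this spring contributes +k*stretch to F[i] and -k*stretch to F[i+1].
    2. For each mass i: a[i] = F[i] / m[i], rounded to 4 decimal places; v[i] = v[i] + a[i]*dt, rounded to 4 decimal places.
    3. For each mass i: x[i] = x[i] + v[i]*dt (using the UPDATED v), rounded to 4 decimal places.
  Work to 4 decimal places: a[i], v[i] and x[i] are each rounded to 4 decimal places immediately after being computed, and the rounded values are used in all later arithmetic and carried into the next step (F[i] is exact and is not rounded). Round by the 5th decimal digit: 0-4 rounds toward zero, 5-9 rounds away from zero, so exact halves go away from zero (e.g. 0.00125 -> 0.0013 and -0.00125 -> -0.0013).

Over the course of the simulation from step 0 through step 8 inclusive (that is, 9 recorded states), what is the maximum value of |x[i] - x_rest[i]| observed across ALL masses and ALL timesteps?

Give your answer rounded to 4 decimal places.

Step 0: x=[2.0000 9.0000 11.0000] v=[0.0000 0.0000 0.0000]
Step 1: x=[3.5000 6.5000 12.0000] v=[3.0000 -5.0000 2.0000]
Step 2: x=[4.5000 5.2500 12.2500] v=[2.0000 -2.5000 0.5000]
Step 3: x=[3.8750 7.1250 11.0000] v=[-1.2500 3.7500 -2.5000]
Step 4: x=[2.8750 9.3125 9.8125] v=[-2.0000 4.3750 -2.3750]
Step 5: x=[3.0938 8.5313 10.3750] v=[0.4375 -1.5625 1.1250]
Step 6: x=[4.0313 5.9532 12.0157] v=[1.8750 -5.1563 3.2813]
Step 7: x=[3.9298 5.4454 12.6251] v=[-0.2031 -1.0157 1.2188]
Step 8: x=[2.5861 7.7696 11.6447] v=[-2.6875 4.6484 -1.9609]
Max displacement = 2.7500

Answer: 2.7500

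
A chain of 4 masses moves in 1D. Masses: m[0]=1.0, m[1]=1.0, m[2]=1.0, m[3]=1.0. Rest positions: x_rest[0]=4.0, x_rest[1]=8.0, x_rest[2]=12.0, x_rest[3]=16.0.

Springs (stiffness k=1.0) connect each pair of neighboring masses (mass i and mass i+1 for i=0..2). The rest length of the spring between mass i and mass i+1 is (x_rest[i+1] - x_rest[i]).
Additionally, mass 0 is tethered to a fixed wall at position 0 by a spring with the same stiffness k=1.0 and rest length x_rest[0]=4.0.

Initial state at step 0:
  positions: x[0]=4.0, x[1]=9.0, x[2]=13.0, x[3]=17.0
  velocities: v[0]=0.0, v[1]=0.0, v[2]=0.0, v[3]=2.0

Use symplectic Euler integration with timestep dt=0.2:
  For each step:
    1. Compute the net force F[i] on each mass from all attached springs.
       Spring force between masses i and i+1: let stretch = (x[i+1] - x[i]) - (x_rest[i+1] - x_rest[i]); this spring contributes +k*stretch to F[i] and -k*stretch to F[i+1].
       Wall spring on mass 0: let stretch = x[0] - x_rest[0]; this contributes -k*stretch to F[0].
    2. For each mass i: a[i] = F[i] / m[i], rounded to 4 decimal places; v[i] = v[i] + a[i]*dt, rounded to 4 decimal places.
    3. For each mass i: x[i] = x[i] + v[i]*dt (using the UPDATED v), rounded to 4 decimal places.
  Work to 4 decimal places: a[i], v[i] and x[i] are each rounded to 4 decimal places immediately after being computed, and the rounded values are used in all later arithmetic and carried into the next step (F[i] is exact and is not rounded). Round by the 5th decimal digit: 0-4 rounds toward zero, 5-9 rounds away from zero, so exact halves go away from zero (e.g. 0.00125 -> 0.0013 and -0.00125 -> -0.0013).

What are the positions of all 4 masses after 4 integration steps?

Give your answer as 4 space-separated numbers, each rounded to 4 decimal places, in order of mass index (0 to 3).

Answer: 4.3320 8.6713 13.1269 18.4471

Derivation:
Step 0: x=[4.0000 9.0000 13.0000 17.0000] v=[0.0000 0.0000 0.0000 2.0000]
Step 1: x=[4.0400 8.9600 13.0000 17.4000] v=[0.2000 -0.2000 0.0000 2.0000]
Step 2: x=[4.1152 8.8848 13.0144 17.7840] v=[0.3760 -0.3760 0.0720 1.9200]
Step 3: x=[4.2166 8.7840 13.0544 18.1372] v=[0.5069 -0.5040 0.2000 1.7661]
Step 4: x=[4.3320 8.6713 13.1269 18.4471] v=[0.5771 -0.5634 0.3625 1.5495]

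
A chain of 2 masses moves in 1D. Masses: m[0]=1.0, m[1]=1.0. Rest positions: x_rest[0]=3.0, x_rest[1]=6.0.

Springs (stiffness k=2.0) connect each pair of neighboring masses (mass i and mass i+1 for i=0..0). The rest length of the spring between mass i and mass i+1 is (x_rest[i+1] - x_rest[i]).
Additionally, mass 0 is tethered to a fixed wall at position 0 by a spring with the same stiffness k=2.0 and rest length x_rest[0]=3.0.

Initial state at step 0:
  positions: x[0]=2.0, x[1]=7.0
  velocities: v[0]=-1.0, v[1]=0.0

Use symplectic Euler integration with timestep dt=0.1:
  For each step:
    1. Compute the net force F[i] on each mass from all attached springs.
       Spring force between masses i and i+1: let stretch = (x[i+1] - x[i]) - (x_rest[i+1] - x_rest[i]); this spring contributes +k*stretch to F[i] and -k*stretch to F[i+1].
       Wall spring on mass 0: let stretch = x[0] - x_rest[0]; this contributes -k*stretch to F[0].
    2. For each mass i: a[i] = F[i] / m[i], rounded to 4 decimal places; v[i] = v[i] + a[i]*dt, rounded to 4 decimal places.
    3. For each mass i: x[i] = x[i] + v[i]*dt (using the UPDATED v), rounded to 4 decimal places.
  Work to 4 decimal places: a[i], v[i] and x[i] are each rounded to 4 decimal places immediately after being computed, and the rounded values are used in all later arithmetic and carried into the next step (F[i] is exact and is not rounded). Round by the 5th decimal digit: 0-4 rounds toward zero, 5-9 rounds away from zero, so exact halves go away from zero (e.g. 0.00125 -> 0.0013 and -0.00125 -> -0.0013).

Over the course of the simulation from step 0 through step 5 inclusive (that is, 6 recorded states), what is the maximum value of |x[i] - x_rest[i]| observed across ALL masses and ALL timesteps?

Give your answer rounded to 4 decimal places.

Step 0: x=[2.0000 7.0000] v=[-1.0000 0.0000]
Step 1: x=[1.9600 6.9600] v=[-0.4000 -0.4000]
Step 2: x=[1.9808 6.8800] v=[0.2080 -0.8000]
Step 3: x=[2.0600 6.7620] v=[0.7917 -1.1798]
Step 4: x=[2.1920 6.6100] v=[1.3201 -1.5202]
Step 5: x=[2.3685 6.4296] v=[1.7653 -1.8038]
Max displacement = 1.0400

Answer: 1.0400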